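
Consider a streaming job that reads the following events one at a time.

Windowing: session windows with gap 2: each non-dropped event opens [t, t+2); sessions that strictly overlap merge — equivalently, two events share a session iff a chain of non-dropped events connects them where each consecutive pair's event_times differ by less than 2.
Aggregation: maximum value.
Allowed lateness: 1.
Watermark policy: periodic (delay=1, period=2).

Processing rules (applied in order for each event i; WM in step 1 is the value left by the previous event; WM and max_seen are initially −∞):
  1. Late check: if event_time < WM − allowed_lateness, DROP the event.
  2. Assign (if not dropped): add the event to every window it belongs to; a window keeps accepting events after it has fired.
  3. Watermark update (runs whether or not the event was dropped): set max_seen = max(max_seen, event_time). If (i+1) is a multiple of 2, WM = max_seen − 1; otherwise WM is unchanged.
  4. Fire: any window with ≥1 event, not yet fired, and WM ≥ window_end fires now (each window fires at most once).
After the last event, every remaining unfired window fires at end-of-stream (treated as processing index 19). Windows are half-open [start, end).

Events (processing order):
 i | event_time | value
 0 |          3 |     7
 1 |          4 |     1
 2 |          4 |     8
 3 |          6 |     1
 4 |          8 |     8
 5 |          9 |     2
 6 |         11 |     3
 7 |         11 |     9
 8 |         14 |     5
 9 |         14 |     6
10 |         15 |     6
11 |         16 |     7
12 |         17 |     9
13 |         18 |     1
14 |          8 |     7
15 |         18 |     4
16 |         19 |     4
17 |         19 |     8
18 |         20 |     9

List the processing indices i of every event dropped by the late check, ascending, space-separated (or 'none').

i=0 t=3 v=7: → [3,5); WM=−∞
i=1 t=4 v=1: → [3,6); WM=3
i=2 t=4 v=8: → [3,6); WM=3
i=3 t=6 v=1: → [6,8); WM=5
i=4 t=8 v=8: → [8,10); WM=5
i=5 t=9 v=2: → [8,11); WM=8
i=6 t=11 v=3: → [11,13); WM=8
i=7 t=11 v=9: → [11,13); WM=10
i=8 t=14 v=5: → [14,16); WM=10
i=9 t=14 v=6: → [14,16); WM=13
i=10 t=15 v=6: → [14,17); WM=13
i=11 t=16 v=7: → [14,18); WM=15
i=12 t=17 v=9: → [14,19); WM=15
i=13 t=18 v=1: → [14,20); WM=17
i=14 t=8 v=7: DROP (t<17-1); WM=17
i=15 t=18 v=4: → [14,20); WM=17
i=16 t=19 v=4: → [14,21); WM=17
i=17 t=19 v=8: → [14,21); WM=18
i=18 t=20 v=9: → [14,22); WM=18

14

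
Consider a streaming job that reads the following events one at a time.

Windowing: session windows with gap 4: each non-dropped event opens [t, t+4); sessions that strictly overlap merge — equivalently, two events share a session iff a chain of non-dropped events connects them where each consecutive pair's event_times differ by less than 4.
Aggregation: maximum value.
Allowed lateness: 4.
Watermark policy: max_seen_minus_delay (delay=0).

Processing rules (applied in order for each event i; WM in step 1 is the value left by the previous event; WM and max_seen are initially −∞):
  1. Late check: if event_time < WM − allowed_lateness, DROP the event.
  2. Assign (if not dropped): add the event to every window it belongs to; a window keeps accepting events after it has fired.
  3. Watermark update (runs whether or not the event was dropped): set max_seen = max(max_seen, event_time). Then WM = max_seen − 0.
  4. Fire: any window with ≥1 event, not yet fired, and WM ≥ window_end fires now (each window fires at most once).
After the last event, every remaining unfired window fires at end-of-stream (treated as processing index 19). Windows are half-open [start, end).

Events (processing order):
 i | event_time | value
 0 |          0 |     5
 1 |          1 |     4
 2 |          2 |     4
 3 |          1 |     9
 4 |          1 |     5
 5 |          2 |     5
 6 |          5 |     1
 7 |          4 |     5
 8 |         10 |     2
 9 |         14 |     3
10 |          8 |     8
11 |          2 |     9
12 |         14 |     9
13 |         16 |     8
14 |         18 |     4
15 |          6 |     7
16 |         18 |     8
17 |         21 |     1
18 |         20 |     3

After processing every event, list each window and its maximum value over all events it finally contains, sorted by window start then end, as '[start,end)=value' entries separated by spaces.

i=0 t=0 v=5: → [0,4); WM=0
i=1 t=1 v=4: → [0,5); WM=1
i=2 t=2 v=4: → [0,6); WM=2
i=3 t=1 v=9: → [0,6); WM=2
i=4 t=1 v=5: → [0,6); WM=2
i=5 t=2 v=5: → [0,6); WM=2
i=6 t=5 v=1: → [0,9); WM=5
i=7 t=4 v=5: → [0,9); WM=5
i=8 t=10 v=2: → [10,14); WM=10
i=9 t=14 v=3: → [14,18); WM=14
i=10 t=8 v=8: DROP (t<14-4); WM=14
i=11 t=2 v=9: DROP (t<14-4); WM=14
i=12 t=14 v=9: → [14,18); WM=14
i=13 t=16 v=8: → [14,20); WM=16
i=14 t=18 v=4: → [14,22); WM=18
i=15 t=6 v=7: DROP (t<18-4); WM=18
i=16 t=18 v=8: → [14,22); WM=18
i=17 t=21 v=1: → [14,25); WM=21
i=18 t=20 v=3: → [14,25); WM=21

[0,9)=9 [10,14)=2 [14,25)=9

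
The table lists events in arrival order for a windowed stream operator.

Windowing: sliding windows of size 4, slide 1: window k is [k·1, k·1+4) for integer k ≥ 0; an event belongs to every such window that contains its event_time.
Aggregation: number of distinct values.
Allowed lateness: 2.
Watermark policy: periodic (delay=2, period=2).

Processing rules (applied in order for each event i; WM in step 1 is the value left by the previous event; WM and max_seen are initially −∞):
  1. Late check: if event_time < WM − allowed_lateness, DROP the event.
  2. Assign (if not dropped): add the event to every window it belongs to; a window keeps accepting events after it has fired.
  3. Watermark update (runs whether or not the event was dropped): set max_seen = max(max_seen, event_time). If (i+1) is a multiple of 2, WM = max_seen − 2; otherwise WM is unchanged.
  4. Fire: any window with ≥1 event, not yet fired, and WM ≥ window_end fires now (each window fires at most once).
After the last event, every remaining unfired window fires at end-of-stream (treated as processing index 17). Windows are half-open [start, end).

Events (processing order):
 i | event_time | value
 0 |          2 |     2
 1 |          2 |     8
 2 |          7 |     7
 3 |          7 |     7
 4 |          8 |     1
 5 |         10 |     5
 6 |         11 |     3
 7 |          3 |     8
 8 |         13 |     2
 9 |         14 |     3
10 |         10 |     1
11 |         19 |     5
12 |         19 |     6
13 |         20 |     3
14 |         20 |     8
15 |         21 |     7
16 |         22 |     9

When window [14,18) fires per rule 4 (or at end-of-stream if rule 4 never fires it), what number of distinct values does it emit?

i=0 t=2 v=2: → [2,6),[1,5),[0,4); WM=−∞
i=1 t=2 v=8: → [2,6),[1,5),[0,4); WM=0
i=2 t=7 v=7: → [7,11),[6,10),[5,9),[4,8); WM=0
i=3 t=7 v=7: → [7,11),[6,10),[5,9),[4,8); WM=5; [0,4) fires=2 [1,5) fires=2
i=4 t=8 v=1: → [8,12),[7,11),[6,10),[5,9); WM=5
i=5 t=10 v=5: → [10,14),[9,13),[8,12),[7,11); WM=8; [2,6) fires=2 [4,8) fires=1
i=6 t=11 v=3: → [11,15),[10,14),[9,13),[8,12); WM=8
i=7 t=3 v=8: DROP (t<8-2); WM=9; [5,9) fires=2
i=8 t=13 v=2: → [13,17),[12,16),[11,15),[10,14); WM=9
i=9 t=14 v=3: → [14,18),[13,17),[12,16),[11,15); WM=12; [6,10) fires=2 [7,11) fires=3 [8,12) fires=3
i=10 t=10 v=1: → [10,14),[9,13),[8,12),[7,11); WM=12
i=11 t=19 v=5: → [19,23),[18,22),[17,21),[16,20); WM=17; [9,13) fires=3 [10,14) fires=4 [11,15) fires=2 [12,16) fires=2 [13,17) fires=2
i=12 t=19 v=6: → [19,23),[18,22),[17,21),[16,20); WM=17
i=13 t=20 v=3: → [20,24),[19,23),[18,22),[17,21); WM=18; [14,18) fires=1
i=14 t=20 v=8: → [20,24),[19,23),[18,22),[17,21); WM=18
i=15 t=21 v=7: → [21,25),[20,24),[19,23),[18,22); WM=19
i=16 t=22 v=9: → [22,26),[21,25),[20,24),[19,23); WM=19

1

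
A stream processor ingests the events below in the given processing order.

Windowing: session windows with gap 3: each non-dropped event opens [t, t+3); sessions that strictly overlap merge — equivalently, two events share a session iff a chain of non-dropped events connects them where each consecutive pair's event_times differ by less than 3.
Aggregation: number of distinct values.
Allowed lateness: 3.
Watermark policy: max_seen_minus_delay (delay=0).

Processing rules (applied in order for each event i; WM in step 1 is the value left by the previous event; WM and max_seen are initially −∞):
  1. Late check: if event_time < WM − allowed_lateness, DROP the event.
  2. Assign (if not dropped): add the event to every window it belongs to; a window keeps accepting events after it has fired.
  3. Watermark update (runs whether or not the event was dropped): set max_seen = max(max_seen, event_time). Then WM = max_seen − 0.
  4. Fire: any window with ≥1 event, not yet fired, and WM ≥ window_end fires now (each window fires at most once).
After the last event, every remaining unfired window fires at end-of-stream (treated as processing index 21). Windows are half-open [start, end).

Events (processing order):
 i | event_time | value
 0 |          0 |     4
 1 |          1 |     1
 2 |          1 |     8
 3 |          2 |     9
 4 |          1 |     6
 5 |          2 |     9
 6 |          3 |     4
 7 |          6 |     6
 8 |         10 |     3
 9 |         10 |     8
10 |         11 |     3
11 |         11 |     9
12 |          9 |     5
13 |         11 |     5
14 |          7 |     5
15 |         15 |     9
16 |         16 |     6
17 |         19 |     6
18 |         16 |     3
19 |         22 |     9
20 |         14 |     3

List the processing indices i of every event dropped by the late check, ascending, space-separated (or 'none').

i=0 t=0 v=4: → [0,3); WM=0
i=1 t=1 v=1: → [0,4); WM=1
i=2 t=1 v=8: → [0,4); WM=1
i=3 t=2 v=9: → [0,5); WM=2
i=4 t=1 v=6: → [0,5); WM=2
i=5 t=2 v=9: → [0,5); WM=2
i=6 t=3 v=4: → [0,6); WM=3
i=7 t=6 v=6: → [6,9); WM=6
i=8 t=10 v=3: → [10,13); WM=10
i=9 t=10 v=8: → [10,13); WM=10
i=10 t=11 v=3: → [10,14); WM=11
i=11 t=11 v=9: → [10,14); WM=11
i=12 t=9 v=5: → [9,14); WM=11
i=13 t=11 v=5: → [9,14); WM=11
i=14 t=7 v=5: DROP (t<11-3); WM=11
i=15 t=15 v=9: → [15,18); WM=15
i=16 t=16 v=6: → [15,19); WM=16
i=17 t=19 v=6: → [19,22); WM=19
i=18 t=16 v=3: → [15,19); WM=19
i=19 t=22 v=9: → [22,25); WM=22
i=20 t=14 v=3: DROP (t<22-3); WM=22

14 20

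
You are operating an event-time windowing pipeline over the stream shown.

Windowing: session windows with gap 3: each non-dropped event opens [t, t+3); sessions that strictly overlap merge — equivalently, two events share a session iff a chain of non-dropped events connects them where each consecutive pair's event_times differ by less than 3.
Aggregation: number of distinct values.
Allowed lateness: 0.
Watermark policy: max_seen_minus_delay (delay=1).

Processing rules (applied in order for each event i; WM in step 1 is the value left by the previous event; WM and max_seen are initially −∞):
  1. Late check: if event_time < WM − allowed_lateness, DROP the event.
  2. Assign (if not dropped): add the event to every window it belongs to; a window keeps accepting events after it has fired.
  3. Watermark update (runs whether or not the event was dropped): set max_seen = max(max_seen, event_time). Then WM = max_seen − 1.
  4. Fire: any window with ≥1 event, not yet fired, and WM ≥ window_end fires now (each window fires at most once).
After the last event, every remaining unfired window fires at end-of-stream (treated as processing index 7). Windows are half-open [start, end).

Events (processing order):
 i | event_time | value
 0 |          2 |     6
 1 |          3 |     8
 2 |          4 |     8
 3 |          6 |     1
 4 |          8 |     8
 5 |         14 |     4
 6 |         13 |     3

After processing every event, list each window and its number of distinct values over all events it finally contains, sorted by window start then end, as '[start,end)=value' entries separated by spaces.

[2,11)=3 [13,17)=2

i=0 t=2 v=6: → [2,5); WM=1
i=1 t=3 v=8: → [2,6); WM=2
i=2 t=4 v=8: → [2,7); WM=3
i=3 t=6 v=1: → [2,9); WM=5
i=4 t=8 v=8: → [2,11); WM=7
i=5 t=14 v=4: → [14,17); WM=13
i=6 t=13 v=3: → [13,17); WM=13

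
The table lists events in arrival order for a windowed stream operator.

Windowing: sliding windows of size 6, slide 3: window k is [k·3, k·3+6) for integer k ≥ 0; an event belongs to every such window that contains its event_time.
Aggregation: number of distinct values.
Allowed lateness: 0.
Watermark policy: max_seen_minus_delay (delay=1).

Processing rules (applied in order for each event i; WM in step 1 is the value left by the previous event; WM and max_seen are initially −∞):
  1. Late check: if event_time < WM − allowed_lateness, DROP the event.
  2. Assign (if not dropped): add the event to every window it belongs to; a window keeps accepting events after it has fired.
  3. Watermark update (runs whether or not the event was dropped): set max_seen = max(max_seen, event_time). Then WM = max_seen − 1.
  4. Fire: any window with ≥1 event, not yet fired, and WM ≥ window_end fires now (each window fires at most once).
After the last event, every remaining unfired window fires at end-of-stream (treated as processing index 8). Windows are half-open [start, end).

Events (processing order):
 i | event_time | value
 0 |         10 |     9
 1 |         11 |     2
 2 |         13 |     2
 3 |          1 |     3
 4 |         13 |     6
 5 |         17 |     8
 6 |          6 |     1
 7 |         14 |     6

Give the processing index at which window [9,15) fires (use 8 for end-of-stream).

5

i=0 t=10 v=9: → [9,15),[6,12); WM=9
i=1 t=11 v=2: → [9,15),[6,12); WM=10
i=2 t=13 v=2: → [12,18),[9,15); WM=12; [6,12) fires=2
i=3 t=1 v=3: DROP (t<12-0); WM=12
i=4 t=13 v=6: → [12,18),[9,15); WM=12
i=5 t=17 v=8: → [15,21),[12,18); WM=16; [9,15) fires=3
i=6 t=6 v=1: DROP (t<16-0); WM=16
i=7 t=14 v=6: DROP (t<16-0); WM=16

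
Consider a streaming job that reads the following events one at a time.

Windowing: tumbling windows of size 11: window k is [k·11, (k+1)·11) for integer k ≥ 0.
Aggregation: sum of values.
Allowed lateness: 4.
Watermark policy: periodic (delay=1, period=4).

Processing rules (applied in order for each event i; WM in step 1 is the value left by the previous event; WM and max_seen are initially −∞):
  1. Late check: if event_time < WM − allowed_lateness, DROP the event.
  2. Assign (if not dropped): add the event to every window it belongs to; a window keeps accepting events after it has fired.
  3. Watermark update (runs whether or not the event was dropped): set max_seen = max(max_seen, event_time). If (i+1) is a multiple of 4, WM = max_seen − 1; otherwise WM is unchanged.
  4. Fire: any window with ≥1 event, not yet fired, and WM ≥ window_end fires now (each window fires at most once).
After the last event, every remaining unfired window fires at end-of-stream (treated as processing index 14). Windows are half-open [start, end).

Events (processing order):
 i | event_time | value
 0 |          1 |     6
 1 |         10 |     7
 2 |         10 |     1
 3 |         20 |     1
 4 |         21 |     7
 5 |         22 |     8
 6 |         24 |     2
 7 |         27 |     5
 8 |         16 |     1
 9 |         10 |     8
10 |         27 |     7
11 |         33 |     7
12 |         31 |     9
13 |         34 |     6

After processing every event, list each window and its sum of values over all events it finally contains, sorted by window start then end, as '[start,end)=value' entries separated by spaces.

i=0 t=1 v=6: → [0,11); WM=−∞
i=1 t=10 v=7: → [0,11); WM=−∞
i=2 t=10 v=1: → [0,11); WM=−∞
i=3 t=20 v=1: → [11,22); WM=19; [0,11) fires=14
i=4 t=21 v=7: → [11,22); WM=19
i=5 t=22 v=8: → [22,33); WM=19
i=6 t=24 v=2: → [22,33); WM=19
i=7 t=27 v=5: → [22,33); WM=26; [11,22) fires=8
i=8 t=16 v=1: DROP (t<26-4); WM=26
i=9 t=10 v=8: DROP (t<26-4); WM=26
i=10 t=27 v=7: → [22,33); WM=26
i=11 t=33 v=7: → [33,44); WM=32
i=12 t=31 v=9: → [22,33); WM=32
i=13 t=34 v=6: → [33,44); WM=32

[0,11)=14 [11,22)=8 [22,33)=31 [33,44)=13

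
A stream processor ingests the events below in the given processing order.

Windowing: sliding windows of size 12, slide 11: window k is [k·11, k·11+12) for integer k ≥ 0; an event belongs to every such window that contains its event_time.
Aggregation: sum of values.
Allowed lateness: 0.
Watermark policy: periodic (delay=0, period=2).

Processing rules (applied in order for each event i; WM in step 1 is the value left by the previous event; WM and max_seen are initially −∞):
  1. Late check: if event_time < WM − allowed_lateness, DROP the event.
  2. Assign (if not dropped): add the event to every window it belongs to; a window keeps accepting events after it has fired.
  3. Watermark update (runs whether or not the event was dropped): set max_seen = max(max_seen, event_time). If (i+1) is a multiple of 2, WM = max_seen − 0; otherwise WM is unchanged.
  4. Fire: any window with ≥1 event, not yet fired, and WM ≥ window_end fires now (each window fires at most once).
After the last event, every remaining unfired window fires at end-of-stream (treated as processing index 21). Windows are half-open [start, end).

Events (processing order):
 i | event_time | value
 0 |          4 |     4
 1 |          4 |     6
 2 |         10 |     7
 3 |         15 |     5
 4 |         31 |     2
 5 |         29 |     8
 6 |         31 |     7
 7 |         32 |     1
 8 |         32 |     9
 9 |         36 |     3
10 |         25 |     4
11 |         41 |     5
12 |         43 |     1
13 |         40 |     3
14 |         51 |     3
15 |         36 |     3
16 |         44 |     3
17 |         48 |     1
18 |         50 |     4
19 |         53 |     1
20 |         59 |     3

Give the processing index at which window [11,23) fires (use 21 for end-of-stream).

5

i=0 t=4 v=4: → [0,12); WM=−∞
i=1 t=4 v=6: → [0,12); WM=4
i=2 t=10 v=7: → [0,12); WM=4
i=3 t=15 v=5: → [11,23); WM=15; [0,12) fires=17
i=4 t=31 v=2: → [22,34); WM=15
i=5 t=29 v=8: → [22,34); WM=31; [11,23) fires=5
i=6 t=31 v=7: → [22,34); WM=31
i=7 t=32 v=1: → [22,34); WM=32
i=8 t=32 v=9: → [22,34); WM=32
i=9 t=36 v=3: → [33,45); WM=36; [22,34) fires=27
i=10 t=25 v=4: DROP (t<36-0); WM=36
i=11 t=41 v=5: → [33,45); WM=41
i=12 t=43 v=1: → [33,45); WM=41
i=13 t=40 v=3: DROP (t<41-0); WM=43
i=14 t=51 v=3: → [44,56); WM=43
i=15 t=36 v=3: DROP (t<43-0); WM=51; [33,45) fires=9
i=16 t=44 v=3: DROP (t<51-0); WM=51
i=17 t=48 v=1: DROP (t<51-0); WM=51
i=18 t=50 v=4: DROP (t<51-0); WM=51
i=19 t=53 v=1: → [44,56); WM=53
i=20 t=59 v=3: → [55,67); WM=53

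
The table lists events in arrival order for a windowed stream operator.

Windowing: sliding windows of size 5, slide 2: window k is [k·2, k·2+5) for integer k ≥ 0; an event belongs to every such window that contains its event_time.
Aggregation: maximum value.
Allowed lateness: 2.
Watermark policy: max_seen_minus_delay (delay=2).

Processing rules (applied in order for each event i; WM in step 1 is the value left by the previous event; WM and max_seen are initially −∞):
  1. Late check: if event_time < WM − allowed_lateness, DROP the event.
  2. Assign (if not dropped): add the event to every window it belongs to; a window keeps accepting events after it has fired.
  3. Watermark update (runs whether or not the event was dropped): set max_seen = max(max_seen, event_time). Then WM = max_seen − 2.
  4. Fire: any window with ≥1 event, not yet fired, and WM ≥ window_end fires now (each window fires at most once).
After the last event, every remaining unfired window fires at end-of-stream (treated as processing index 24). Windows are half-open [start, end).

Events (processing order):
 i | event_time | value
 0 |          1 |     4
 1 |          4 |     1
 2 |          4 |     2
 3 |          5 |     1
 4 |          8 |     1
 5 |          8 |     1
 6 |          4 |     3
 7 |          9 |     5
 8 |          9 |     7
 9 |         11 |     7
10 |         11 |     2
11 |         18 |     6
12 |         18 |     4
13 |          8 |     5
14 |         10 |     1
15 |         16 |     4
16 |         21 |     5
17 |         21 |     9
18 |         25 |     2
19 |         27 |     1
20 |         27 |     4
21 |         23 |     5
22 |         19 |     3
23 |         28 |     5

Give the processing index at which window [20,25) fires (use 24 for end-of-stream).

i=0 t=1 v=4: → [0,5); WM=-1
i=1 t=4 v=1: → [4,9),[2,7),[0,5); WM=2
i=2 t=4 v=2: → [4,9),[2,7),[0,5); WM=2
i=3 t=5 v=1: → [4,9),[2,7); WM=3
i=4 t=8 v=1: → [8,13),[6,11),[4,9); WM=6; [0,5) fires=4
i=5 t=8 v=1: → [8,13),[6,11),[4,9); WM=6
i=6 t=4 v=3: → [4,9),[2,7),[0,5); WM=6
i=7 t=9 v=5: → [8,13),[6,11); WM=7; [2,7) fires=3
i=8 t=9 v=7: → [8,13),[6,11); WM=7
i=9 t=11 v=7: → [10,15),[8,13); WM=9; [4,9) fires=3
i=10 t=11 v=2: → [10,15),[8,13); WM=9
i=11 t=18 v=6: → [18,23),[16,21),[14,19); WM=16; [6,11) fires=7 [8,13) fires=7 [10,15) fires=7
i=12 t=18 v=4: → [18,23),[16,21),[14,19); WM=16
i=13 t=8 v=5: DROP (t<16-2); WM=16
i=14 t=10 v=1: DROP (t<16-2); WM=16
i=15 t=16 v=4: → [16,21),[14,19),[12,17); WM=16
i=16 t=21 v=5: → [20,25),[18,23); WM=19; [12,17) fires=4 [14,19) fires=6
i=17 t=21 v=9: → [20,25),[18,23); WM=19
i=18 t=25 v=2: → [24,29),[22,27); WM=23; [16,21) fires=6 [18,23) fires=9
i=19 t=27 v=1: → [26,31),[24,29); WM=25; [20,25) fires=9
i=20 t=27 v=4: → [26,31),[24,29); WM=25
i=21 t=23 v=5: → [22,27),[20,25); WM=25
i=22 t=19 v=3: DROP (t<25-2); WM=25
i=23 t=28 v=5: → [28,33),[26,31),[24,29); WM=26

19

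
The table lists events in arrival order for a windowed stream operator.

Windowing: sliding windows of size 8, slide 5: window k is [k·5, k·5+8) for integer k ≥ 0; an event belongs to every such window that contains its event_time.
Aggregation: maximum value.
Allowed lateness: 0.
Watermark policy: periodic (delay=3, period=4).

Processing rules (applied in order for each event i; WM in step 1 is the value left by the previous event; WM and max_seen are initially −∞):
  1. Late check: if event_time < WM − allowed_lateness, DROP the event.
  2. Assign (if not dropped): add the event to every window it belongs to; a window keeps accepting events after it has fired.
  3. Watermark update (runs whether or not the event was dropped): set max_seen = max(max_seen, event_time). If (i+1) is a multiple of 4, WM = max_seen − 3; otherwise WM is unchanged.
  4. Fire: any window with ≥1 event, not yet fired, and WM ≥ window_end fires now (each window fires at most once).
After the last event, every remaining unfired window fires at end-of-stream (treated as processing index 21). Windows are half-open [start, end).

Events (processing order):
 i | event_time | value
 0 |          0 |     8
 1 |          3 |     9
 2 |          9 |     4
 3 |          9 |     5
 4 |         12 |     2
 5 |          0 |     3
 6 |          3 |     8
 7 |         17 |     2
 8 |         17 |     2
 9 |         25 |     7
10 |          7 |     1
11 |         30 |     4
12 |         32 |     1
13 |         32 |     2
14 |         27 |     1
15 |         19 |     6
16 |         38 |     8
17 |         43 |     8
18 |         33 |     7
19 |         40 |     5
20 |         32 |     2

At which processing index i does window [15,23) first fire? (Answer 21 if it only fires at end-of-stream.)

11

i=0 t=0 v=8: → [0,8); WM=−∞
i=1 t=3 v=9: → [0,8); WM=−∞
i=2 t=9 v=4: → [5,13); WM=−∞
i=3 t=9 v=5: → [5,13); WM=6
i=4 t=12 v=2: → [10,18),[5,13); WM=6
i=5 t=0 v=3: DROP (t<6-0); WM=6
i=6 t=3 v=8: DROP (t<6-0); WM=6
i=7 t=17 v=2: → [15,23),[10,18); WM=14; [0,8) fires=9 [5,13) fires=5
i=8 t=17 v=2: → [15,23),[10,18); WM=14
i=9 t=25 v=7: → [25,33),[20,28); WM=14
i=10 t=7 v=1: DROP (t<14-0); WM=14
i=11 t=30 v=4: → [30,38),[25,33); WM=27; [10,18) fires=2 [15,23) fires=2
i=12 t=32 v=1: → [30,38),[25,33); WM=27
i=13 t=32 v=2: → [30,38),[25,33); WM=27
i=14 t=27 v=1: → [25,33),[20,28); WM=27
i=15 t=19 v=6: DROP (t<27-0); WM=29; [20,28) fires=7
i=16 t=38 v=8: → [35,43); WM=29
i=17 t=43 v=8: → [40,48); WM=29
i=18 t=33 v=7: → [30,38); WM=29
i=19 t=40 v=5: → [40,48),[35,43); WM=40; [25,33) fires=7 [30,38) fires=7
i=20 t=32 v=2: DROP (t<40-0); WM=40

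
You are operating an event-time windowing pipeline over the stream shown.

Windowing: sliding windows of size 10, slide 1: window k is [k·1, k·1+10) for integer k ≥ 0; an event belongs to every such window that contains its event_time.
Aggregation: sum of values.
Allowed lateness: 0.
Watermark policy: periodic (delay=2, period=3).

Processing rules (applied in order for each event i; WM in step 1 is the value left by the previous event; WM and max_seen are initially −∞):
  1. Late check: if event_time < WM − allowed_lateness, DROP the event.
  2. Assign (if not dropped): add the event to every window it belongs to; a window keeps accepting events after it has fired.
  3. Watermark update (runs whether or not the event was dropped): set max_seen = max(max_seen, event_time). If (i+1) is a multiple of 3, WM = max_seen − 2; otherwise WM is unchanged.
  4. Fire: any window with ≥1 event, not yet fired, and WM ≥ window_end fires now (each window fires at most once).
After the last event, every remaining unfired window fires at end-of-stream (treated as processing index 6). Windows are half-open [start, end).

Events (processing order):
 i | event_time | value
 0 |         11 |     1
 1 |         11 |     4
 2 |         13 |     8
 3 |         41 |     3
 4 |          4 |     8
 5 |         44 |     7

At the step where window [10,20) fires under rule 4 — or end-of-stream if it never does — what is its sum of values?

i=0 t=11 v=1: → [11,21),[10,20),[9,19),[8,18),[7,17),[6,16),[5,15),[4,14),[3,13),[2,12); WM=−∞
i=1 t=11 v=4: → [11,21),[10,20),[9,19),[8,18),[7,17),[6,16),[5,15),[4,14),[3,13),[2,12); WM=−∞
i=2 t=13 v=8: → [13,23),[12,22),[11,21),[10,20),[9,19),[8,18),[7,17),[6,16),[5,15),[4,14); WM=11
i=3 t=41 v=3: → [41,51),[40,50),[39,49),[38,48),[37,47),[36,46),[35,45),[34,44),[33,43),[32,42); WM=11
i=4 t=4 v=8: DROP (t<11-0); WM=11
i=5 t=44 v=7: → [44,54),[43,53),[42,52),[41,51),[40,50),[39,49),[38,48),[37,47),[36,46),[35,45); WM=42; [2,12) fires=5 [3,13) fires=5 [4,14) fires=13 [5,15) fires=13 [6,16) fires=13 [7,17) fires=13 [8,18) fires=13 [9,19) fires=13 [10,20) fires=13 [11,21) fires=13 [12,22) fires=8 [13,23) fires=8 [32,42) fires=3

13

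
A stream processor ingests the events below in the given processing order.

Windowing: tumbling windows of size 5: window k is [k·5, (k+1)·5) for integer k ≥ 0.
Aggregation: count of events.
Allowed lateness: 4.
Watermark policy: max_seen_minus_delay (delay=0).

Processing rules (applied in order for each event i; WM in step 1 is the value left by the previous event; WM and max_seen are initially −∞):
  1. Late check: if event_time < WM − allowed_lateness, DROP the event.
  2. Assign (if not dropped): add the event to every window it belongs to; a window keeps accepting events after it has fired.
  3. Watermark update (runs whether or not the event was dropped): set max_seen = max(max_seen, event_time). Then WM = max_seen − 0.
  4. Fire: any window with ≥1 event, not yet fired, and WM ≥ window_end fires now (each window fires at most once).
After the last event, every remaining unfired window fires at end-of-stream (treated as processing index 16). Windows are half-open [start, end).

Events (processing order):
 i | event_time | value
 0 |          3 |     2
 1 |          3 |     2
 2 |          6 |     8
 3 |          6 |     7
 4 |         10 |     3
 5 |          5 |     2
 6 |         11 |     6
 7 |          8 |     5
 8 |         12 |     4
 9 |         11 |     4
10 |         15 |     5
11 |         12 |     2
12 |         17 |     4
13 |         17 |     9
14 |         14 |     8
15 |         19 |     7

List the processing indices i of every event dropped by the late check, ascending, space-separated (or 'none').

i=0 t=3 v=2: → [0,5); WM=3
i=1 t=3 v=2: → [0,5); WM=3
i=2 t=6 v=8: → [5,10); WM=6; [0,5) fires=2
i=3 t=6 v=7: → [5,10); WM=6
i=4 t=10 v=3: → [10,15); WM=10; [5,10) fires=2
i=5 t=5 v=2: DROP (t<10-4); WM=10
i=6 t=11 v=6: → [10,15); WM=11
i=7 t=8 v=5: → [5,10); WM=11
i=8 t=12 v=4: → [10,15); WM=12
i=9 t=11 v=4: → [10,15); WM=12
i=10 t=15 v=5: → [15,20); WM=15; [10,15) fires=4
i=11 t=12 v=2: → [10,15); WM=15
i=12 t=17 v=4: → [15,20); WM=17
i=13 t=17 v=9: → [15,20); WM=17
i=14 t=14 v=8: → [10,15); WM=17
i=15 t=19 v=7: → [15,20); WM=19

5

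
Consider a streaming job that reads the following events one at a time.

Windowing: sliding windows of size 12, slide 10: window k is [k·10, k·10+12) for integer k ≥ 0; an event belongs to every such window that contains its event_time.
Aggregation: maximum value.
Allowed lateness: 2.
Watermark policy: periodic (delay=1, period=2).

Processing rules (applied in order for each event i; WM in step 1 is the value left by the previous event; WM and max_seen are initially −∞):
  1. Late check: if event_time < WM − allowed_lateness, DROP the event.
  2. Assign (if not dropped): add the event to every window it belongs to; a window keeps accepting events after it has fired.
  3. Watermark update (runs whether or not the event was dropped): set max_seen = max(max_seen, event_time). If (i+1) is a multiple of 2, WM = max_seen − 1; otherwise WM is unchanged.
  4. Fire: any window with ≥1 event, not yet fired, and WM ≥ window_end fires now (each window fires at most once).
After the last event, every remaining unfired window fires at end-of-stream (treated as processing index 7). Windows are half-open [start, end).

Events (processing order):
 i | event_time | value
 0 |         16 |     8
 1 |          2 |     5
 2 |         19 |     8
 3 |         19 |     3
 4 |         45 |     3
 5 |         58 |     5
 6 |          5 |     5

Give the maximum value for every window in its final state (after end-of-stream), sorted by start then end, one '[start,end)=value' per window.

[0,12)=5 [10,22)=8 [40,52)=3 [50,62)=5

i=0 t=16 v=8: → [10,22); WM=−∞
i=1 t=2 v=5: → [0,12); WM=15; [0,12) fires=5
i=2 t=19 v=8: → [10,22); WM=15
i=3 t=19 v=3: → [10,22); WM=18
i=4 t=45 v=3: → [40,52); WM=18
i=5 t=58 v=5: → [50,62); WM=57; [10,22) fires=8 [40,52) fires=3
i=6 t=5 v=5: DROP (t<57-2); WM=57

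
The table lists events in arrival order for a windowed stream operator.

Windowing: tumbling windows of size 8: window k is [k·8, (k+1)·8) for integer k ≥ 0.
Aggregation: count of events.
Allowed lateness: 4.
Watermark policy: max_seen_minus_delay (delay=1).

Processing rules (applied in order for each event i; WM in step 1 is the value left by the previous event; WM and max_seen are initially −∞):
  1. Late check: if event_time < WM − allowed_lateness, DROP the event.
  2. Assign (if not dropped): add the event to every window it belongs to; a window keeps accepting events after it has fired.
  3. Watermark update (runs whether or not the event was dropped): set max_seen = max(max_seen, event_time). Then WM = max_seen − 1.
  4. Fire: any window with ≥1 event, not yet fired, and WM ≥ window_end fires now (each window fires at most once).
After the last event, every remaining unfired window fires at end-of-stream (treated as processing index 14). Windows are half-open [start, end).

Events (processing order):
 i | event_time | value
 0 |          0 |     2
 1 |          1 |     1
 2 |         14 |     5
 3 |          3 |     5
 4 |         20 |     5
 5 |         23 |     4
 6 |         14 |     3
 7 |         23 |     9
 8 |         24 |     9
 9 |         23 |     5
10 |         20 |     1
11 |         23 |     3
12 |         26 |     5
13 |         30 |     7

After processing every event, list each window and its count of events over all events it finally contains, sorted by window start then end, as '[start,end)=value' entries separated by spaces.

i=0 t=0 v=2: → [0,8); WM=-1
i=1 t=1 v=1: → [0,8); WM=0
i=2 t=14 v=5: → [8,16); WM=13; [0,8) fires=2
i=3 t=3 v=5: DROP (t<13-4); WM=13
i=4 t=20 v=5: → [16,24); WM=19; [8,16) fires=1
i=5 t=23 v=4: → [16,24); WM=22
i=6 t=14 v=3: DROP (t<22-4); WM=22
i=7 t=23 v=9: → [16,24); WM=22
i=8 t=24 v=9: → [24,32); WM=23
i=9 t=23 v=5: → [16,24); WM=23
i=10 t=20 v=1: → [16,24); WM=23
i=11 t=23 v=3: → [16,24); WM=23
i=12 t=26 v=5: → [24,32); WM=25; [16,24) fires=6
i=13 t=30 v=7: → [24,32); WM=29

[0,8)=2 [8,16)=1 [16,24)=6 [24,32)=3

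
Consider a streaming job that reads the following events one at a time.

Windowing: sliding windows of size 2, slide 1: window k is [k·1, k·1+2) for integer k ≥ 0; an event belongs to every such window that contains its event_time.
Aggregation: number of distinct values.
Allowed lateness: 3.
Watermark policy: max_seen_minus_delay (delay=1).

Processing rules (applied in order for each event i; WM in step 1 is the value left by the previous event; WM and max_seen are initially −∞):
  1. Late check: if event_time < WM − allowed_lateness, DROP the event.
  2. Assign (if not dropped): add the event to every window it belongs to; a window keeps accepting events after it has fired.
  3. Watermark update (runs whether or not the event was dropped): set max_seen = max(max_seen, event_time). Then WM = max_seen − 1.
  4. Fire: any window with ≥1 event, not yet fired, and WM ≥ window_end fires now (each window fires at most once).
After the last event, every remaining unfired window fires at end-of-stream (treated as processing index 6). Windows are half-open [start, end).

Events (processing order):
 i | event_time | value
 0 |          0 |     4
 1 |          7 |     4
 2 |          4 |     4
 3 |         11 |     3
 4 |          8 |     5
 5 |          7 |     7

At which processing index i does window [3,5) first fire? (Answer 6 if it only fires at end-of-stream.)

2

i=0 t=0 v=4: → [0,2); WM=-1
i=1 t=7 v=4: → [7,9),[6,8); WM=6; [0,2) fires=1
i=2 t=4 v=4: → [4,6),[3,5); WM=6; [3,5) fires=1 [4,6) fires=1
i=3 t=11 v=3: → [11,13),[10,12); WM=10; [6,8) fires=1 [7,9) fires=1
i=4 t=8 v=5: → [8,10),[7,9); WM=10; [8,10) fires=1
i=5 t=7 v=7: → [7,9),[6,8); WM=10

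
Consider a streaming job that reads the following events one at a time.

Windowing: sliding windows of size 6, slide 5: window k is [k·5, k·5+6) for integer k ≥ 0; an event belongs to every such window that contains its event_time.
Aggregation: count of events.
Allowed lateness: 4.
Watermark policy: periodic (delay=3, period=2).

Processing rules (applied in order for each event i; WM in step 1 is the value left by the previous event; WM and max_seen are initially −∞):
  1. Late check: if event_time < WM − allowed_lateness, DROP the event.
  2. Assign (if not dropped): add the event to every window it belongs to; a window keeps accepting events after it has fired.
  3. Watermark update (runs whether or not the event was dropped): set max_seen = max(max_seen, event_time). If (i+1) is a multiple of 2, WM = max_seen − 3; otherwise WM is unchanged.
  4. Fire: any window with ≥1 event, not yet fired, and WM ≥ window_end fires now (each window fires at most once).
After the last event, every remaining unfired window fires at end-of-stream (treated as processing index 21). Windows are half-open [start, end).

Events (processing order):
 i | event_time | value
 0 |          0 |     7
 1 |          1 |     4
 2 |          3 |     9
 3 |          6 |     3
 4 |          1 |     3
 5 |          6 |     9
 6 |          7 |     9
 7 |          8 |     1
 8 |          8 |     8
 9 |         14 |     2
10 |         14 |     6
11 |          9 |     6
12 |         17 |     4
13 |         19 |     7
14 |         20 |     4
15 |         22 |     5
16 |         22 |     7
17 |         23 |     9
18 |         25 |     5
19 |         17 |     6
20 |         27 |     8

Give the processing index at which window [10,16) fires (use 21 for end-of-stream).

13

i=0 t=0 v=7: → [0,6); WM=−∞
i=1 t=1 v=4: → [0,6); WM=-2
i=2 t=3 v=9: → [0,6); WM=-2
i=3 t=6 v=3: → [5,11); WM=3
i=4 t=1 v=3: → [0,6); WM=3
i=5 t=6 v=9: → [5,11); WM=3
i=6 t=7 v=9: → [5,11); WM=3
i=7 t=8 v=1: → [5,11); WM=5
i=8 t=8 v=8: → [5,11); WM=5
i=9 t=14 v=2: → [10,16); WM=11; [0,6) fires=4 [5,11) fires=5
i=10 t=14 v=6: → [10,16); WM=11
i=11 t=9 v=6: → [5,11); WM=11
i=12 t=17 v=4: → [15,21); WM=11
i=13 t=19 v=7: → [15,21); WM=16; [10,16) fires=2
i=14 t=20 v=4: → [20,26),[15,21); WM=16
i=15 t=22 v=5: → [20,26); WM=19
i=16 t=22 v=7: → [20,26); WM=19
i=17 t=23 v=9: → [20,26); WM=20
i=18 t=25 v=5: → [25,31),[20,26); WM=20
i=19 t=17 v=6: → [15,21); WM=22; [15,21) fires=4
i=20 t=27 v=8: → [25,31); WM=22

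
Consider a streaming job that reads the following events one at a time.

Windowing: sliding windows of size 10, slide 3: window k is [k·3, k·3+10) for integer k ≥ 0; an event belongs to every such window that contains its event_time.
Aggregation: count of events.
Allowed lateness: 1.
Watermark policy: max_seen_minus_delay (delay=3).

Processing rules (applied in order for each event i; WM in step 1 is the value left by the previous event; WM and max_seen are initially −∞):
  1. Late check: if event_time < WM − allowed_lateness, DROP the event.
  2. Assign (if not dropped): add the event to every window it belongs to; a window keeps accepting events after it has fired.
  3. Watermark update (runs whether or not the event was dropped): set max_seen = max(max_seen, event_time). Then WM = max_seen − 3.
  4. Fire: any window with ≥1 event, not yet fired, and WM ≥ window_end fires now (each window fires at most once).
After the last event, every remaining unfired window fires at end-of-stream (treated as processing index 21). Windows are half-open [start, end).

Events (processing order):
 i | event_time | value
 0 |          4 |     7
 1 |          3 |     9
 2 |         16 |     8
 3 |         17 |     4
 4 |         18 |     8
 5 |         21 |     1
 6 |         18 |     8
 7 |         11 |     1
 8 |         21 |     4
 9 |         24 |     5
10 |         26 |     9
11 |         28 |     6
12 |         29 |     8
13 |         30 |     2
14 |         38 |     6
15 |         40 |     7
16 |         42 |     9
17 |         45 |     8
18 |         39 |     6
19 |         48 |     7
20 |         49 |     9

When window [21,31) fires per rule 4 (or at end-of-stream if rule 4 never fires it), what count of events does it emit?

7

i=0 t=4 v=7: → [3,13),[0,10); WM=1
i=1 t=3 v=9: → [3,13),[0,10); WM=1
i=2 t=16 v=8: → [15,25),[12,22),[9,19); WM=13; [0,10) fires=2 [3,13) fires=2
i=3 t=17 v=4: → [15,25),[12,22),[9,19); WM=14
i=4 t=18 v=8: → [18,28),[15,25),[12,22),[9,19); WM=15
i=5 t=21 v=1: → [21,31),[18,28),[15,25),[12,22); WM=18
i=6 t=18 v=8: → [18,28),[15,25),[12,22),[9,19); WM=18
i=7 t=11 v=1: DROP (t<18-1); WM=18
i=8 t=21 v=4: → [21,31),[18,28),[15,25),[12,22); WM=18
i=9 t=24 v=5: → [24,34),[21,31),[18,28),[15,25); WM=21; [9,19) fires=4
i=10 t=26 v=9: → [24,34),[21,31),[18,28); WM=23; [12,22) fires=6
i=11 t=28 v=6: → [27,37),[24,34),[21,31); WM=25; [15,25) fires=7
i=12 t=29 v=8: → [27,37),[24,34),[21,31); WM=26
i=13 t=30 v=2: → [30,40),[27,37),[24,34),[21,31); WM=27
i=14 t=38 v=6: → [36,46),[33,43),[30,40); WM=35; [18,28) fires=6 [21,31) fires=7 [24,34) fires=5
i=15 t=40 v=7: → [39,49),[36,46),[33,43); WM=37; [27,37) fires=3
i=16 t=42 v=9: → [42,52),[39,49),[36,46),[33,43); WM=39
i=17 t=45 v=8: → [45,55),[42,52),[39,49),[36,46); WM=42; [30,40) fires=2
i=18 t=39 v=6: DROP (t<42-1); WM=42
i=19 t=48 v=7: → [48,58),[45,55),[42,52),[39,49); WM=45; [33,43) fires=3
i=20 t=49 v=9: → [48,58),[45,55),[42,52); WM=46; [36,46) fires=4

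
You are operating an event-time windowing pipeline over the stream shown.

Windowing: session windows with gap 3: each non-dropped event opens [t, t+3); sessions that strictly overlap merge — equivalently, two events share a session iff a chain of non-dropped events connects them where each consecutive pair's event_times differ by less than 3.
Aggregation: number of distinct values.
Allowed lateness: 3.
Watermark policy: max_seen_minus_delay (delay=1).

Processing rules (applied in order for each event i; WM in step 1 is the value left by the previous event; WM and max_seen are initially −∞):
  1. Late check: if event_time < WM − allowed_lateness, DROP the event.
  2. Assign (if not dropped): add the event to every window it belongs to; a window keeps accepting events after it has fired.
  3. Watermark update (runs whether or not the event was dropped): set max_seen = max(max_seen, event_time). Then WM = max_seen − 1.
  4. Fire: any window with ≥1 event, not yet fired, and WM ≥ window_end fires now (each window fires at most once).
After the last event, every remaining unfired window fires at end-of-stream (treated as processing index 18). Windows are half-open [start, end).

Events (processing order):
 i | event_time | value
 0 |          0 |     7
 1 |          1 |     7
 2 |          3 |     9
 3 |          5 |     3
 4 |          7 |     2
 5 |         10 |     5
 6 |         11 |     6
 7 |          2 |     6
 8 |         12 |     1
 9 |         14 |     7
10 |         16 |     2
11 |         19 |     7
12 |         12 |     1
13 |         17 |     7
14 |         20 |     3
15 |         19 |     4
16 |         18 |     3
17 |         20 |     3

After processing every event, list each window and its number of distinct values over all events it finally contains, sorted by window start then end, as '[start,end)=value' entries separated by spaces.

[0,10)=4 [10,23)=7

i=0 t=0 v=7: → [0,3); WM=-1
i=1 t=1 v=7: → [0,4); WM=0
i=2 t=3 v=9: → [0,6); WM=2
i=3 t=5 v=3: → [0,8); WM=4
i=4 t=7 v=2: → [0,10); WM=6
i=5 t=10 v=5: → [10,13); WM=9
i=6 t=11 v=6: → [10,14); WM=10
i=7 t=2 v=6: DROP (t<10-3); WM=10
i=8 t=12 v=1: → [10,15); WM=11
i=9 t=14 v=7: → [10,17); WM=13
i=10 t=16 v=2: → [10,19); WM=15
i=11 t=19 v=7: → [19,22); WM=18
i=12 t=12 v=1: DROP (t<18-3); WM=18
i=13 t=17 v=7: → [10,22); WM=18
i=14 t=20 v=3: → [10,23); WM=19
i=15 t=19 v=4: → [10,23); WM=19
i=16 t=18 v=3: → [10,23); WM=19
i=17 t=20 v=3: → [10,23); WM=19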